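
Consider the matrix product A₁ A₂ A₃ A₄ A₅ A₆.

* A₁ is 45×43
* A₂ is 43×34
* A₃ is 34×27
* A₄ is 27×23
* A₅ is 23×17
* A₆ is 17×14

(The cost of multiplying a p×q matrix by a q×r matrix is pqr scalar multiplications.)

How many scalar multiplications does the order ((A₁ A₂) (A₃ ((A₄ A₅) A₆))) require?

117045

(A₁ A₂): 45×43 by 43×34 → 45×34, cost 45·43·34 = 65790
(A₄ A₅): 27×23 by 23×17 → 27×17, cost 27·23·17 = 10557
((A₄ A₅) A₆): 27×17 by 17×14 → 27×14, cost 27·17·14 = 6426; cumulative 16983
(A₃ ((A₄ A₅) A₆)): 34×27 by 27×14 → 34×14, cost 34·27·14 = 12852; cumulative 29835
((A₁ A₂) (A₃ ((A₄ A₅) A₆))): 45×34 by 34×14 → 45×14, cost 45·34·14 = 21420; cumulative 117045
Total: 117045 scalar multiplications.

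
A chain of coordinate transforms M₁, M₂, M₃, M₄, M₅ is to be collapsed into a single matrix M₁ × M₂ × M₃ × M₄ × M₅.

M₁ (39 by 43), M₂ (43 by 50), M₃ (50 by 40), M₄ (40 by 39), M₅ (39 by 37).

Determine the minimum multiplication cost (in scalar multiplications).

268520

Adjacent pairs: M₁M₂ = 39·43·50 = 83850; M₂M₃ = 43·50·40 = 86000; M₃M₄ = 50·40·39 = 78000; M₄M₅ = 40·39·37 = 57720.
Length 3: M₁..M₃: k=1: 0+86000+39·43·40=153080; k=2: 83850+0+39·50·40=161850 → min 153080 | M₂..M₄: k=2: 0+78000+43·50·39=161850; k=3: 86000+0+43·40·39=153080 → min 153080 | M₃..M₅: k=3: 0+57720+50·40·37=131720; k=4: 78000+0+50·39·37=150150 → min 131720.
Length 4: M₁..M₄: k=1: 0+153080+39·43·39=218483; k=2: 83850+78000+39·50·39=237900; k=3: 153080+0+39·40·39=213920 → min 213920 | M₂..M₅: k=2: 0+131720+43·50·37=211270; k=3: 86000+57720+43·40·37=207360; k=4: 153080+0+43·39·37=215129 → min 207360.
Length 5: M₁..M₅: k=1: 0+207360+39·43·37=269409; k=2: 83850+131720+39·50·37=287720; k=3: 153080+57720+39·40·37=268520; k=4: 213920+0+39·39·37=270197 → min 268520.
Optimal order: ((M₁ × (M₂ × M₃)) × (M₄ × M₅)) with cost 268520.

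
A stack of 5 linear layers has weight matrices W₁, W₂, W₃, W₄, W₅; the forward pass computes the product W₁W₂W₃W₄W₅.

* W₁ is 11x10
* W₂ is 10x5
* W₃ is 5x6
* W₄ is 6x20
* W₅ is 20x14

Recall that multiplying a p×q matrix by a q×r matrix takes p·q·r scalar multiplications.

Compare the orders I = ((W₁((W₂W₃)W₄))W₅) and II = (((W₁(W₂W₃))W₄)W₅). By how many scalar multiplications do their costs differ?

Order I = ((W₁((W₂W₃)W₄))W₅): (W₂W₃): 10×5 by 5×6 → 10×6, cost 10·5·6 = 300; ((W₂W₃)W₄): 10×6 by 6×20 → 10×20, cost 10·6·20 = 1200; cumulative 1500; (W₁((W₂W₃)W₄)): 11×10 by 10×20 → 11×20, cost 11·10·20 = 2200; cumulative 3700; ((W₁((W₂W₃)W₄))W₅): 11×20 by 20×14 → 11×14, cost 11·20·14 = 3080; cumulative 6780. Total 6780.
Order II = (((W₁(W₂W₃))W₄)W₅): (W₂W₃): 10×5 by 5×6 → 10×6, cost 10·5·6 = 300; (W₁(W₂W₃)): 11×10 by 10×6 → 11×6, cost 11·10·6 = 660; cumulative 960; ((W₁(W₂W₃))W₄): 11×6 by 6×20 → 11×20, cost 11·6·20 = 1320; cumulative 2280; (((W₁(W₂W₃))W₄)W₅): 11×20 by 20×14 → 11×14, cost 11·20·14 = 3080; cumulative 5360. Total 5360.
Difference: |6780 − 5360| = 1420.

1420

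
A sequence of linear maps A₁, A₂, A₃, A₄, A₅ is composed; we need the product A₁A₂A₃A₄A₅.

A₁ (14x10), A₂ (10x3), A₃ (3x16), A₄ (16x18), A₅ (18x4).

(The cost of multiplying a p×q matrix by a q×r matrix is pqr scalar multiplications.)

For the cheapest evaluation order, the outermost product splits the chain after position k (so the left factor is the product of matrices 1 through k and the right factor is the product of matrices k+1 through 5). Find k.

Adjacent pairs: A₁A₂ = 14·10·3 = 420; A₂A₃ = 10·3·16 = 480; A₃A₄ = 3·16·18 = 864; A₄A₅ = 16·18·4 = 1152.
Length 3: A₁..A₃: k=1: 0+480+14·10·16=2720; k=2: 420+0+14·3·16=1092 → min 1092 | A₂..A₄: k=2: 0+864+10·3·18=1404; k=3: 480+0+10·16·18=3360 → min 1404 | A₃..A₅: k=3: 0+1152+3·16·4=1344; k=4: 864+0+3·18·4=1080 → min 1080.
Length 4: A₁..A₄: k=1: 0+1404+14·10·18=3924; k=2: 420+864+14·3·18=2040; k=3: 1092+0+14·16·18=5124 → min 2040 | A₂..A₅: k=2: 0+1080+10·3·4=1200; k=3: 480+1152+10·16·4=2272; k=4: 1404+0+10·18·4=2124 → min 1200.
Top-level splits: k=1: (A₁..A₁)·(A₂..A₅) → 0+1200+14·10·4 = 1760; k=2: (A₁..A₂)·(A₃..A₅) → 420+1080+14·3·4 = 1668; k=3: (A₁..A₃)·(A₄..A₅) → 1092+1152+14·16·4 = 3140; k=4: (A₁..A₄)·(A₅..A₅) → 2040+0+14·18·4 = 3048.
Best split is after A₂, i.e. k = 2.

2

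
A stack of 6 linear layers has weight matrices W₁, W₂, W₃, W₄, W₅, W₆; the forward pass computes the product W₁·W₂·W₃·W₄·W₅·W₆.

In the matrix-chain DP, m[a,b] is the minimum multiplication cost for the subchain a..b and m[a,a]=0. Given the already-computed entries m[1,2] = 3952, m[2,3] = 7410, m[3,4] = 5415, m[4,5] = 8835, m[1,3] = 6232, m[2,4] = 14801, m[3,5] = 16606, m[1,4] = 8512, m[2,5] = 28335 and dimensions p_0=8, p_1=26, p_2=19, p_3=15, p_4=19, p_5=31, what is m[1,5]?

13224

m[1,5] = min over k∈[1,4] of m[1,k]+m[k+1,5]+p_{0}·p_k·p_{5}.
k=1: 0 + 28335 + 8·26·31 = 34783; k=2: 3952 + 16606 + 8·19·31 = 25270; k=3: 6232 + 8835 + 8·15·31 = 18787; k=4: 8512 + 0 + 8·19·31 = 13224.
Minimum: 13224 at k=4.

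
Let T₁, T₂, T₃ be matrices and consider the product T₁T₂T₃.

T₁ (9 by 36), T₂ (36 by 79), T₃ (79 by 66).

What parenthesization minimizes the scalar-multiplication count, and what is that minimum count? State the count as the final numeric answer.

(T₁(T₂T₃)): cost 209088.
((T₁T₂)T₃): cost 72522.
Optimal: ((T₁T₂)T₃) with cost 72522.

72522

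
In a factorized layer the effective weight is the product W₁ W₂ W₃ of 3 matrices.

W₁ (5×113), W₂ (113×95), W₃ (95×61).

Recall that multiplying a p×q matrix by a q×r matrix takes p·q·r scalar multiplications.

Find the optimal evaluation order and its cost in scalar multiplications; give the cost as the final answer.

82650

(W₁ (W₂ W₃)): cost 689300.
((W₁ W₂) W₃): cost 82650.
Optimal: ((W₁ W₂) W₃) with cost 82650.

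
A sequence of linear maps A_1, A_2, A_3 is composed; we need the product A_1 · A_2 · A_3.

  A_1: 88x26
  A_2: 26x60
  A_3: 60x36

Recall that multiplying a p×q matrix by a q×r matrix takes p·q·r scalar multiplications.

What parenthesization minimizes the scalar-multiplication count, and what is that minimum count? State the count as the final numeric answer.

138528

(A_1 · (A_2 · A_3)): cost 138528.
((A_1 · A_2) · A_3): cost 327360.
Optimal: (A_1 · (A_2 · A_3)) with cost 138528.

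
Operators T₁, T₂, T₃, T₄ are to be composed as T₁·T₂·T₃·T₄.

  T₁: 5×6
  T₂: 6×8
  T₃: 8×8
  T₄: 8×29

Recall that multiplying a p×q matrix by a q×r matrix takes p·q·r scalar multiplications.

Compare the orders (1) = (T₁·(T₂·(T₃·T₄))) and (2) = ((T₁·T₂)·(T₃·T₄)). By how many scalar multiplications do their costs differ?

862

Order (1) = (T₁·(T₂·(T₃·T₄))): (T₃·T₄): 8×8 by 8×29 → 8×29, cost 8·8·29 = 1856; (T₂·(T₃·T₄)): 6×8 by 8×29 → 6×29, cost 6·8·29 = 1392; cumulative 3248; (T₁·(T₂·(T₃·T₄))): 5×6 by 6×29 → 5×29, cost 5·6·29 = 870; cumulative 4118. Total 4118.
Order (2) = ((T₁·T₂)·(T₃·T₄)): (T₁·T₂): 5×6 by 6×8 → 5×8, cost 5·6·8 = 240; (T₃·T₄): 8×8 by 8×29 → 8×29, cost 8·8·29 = 1856; ((T₁·T₂)·(T₃·T₄)): 5×8 by 8×29 → 5×29, cost 5·8·29 = 1160; cumulative 3256. Total 3256.
Difference: |4118 − 3256| = 862.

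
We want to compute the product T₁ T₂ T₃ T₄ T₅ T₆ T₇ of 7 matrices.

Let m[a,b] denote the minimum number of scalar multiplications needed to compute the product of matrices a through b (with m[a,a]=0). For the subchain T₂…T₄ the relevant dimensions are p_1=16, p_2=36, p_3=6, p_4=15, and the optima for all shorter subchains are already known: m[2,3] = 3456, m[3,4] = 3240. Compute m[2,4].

m[2,4] = min over k∈[2,3] of m[2,k]+m[k+1,4]+p_{1}·p_k·p_{4}.
k=2: 0 + 3240 + 16·36·15 = 11880; k=3: 3456 + 0 + 16·6·15 = 4896.
Minimum: 4896 at k=3.

4896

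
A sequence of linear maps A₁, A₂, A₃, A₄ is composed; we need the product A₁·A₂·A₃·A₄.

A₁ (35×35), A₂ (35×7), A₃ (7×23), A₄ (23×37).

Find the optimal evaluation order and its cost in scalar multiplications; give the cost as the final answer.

Adjacent pairs: A₁A₂ = 35·35·7 = 8575; A₂A₃ = 35·7·23 = 5635; A₃A₄ = 7·23·37 = 5957.
Length 3: A₁..A₃: k=1: 0+5635+35·35·23=33810; k=2: 8575+0+35·7·23=14210 → min 14210 | A₂..A₄: k=2: 0+5957+35·7·37=15022; k=3: 5635+0+35·23·37=35420 → min 15022.
Length 4: A₁..A₄: k=1: 0+15022+35·35·37=60347; k=2: 8575+5957+35·7·37=23597; k=3: 14210+0+35·23·37=43995 → min 23597.
Optimal parenthesization: ((A₁·A₂)·(A₃·A₄)) with cost 23597.

23597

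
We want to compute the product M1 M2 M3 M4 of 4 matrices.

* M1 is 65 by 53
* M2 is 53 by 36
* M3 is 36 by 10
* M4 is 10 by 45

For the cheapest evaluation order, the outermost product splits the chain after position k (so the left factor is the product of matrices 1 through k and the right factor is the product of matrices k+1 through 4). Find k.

3

Adjacent pairs: M1M2 = 65·53·36 = 124020; M2M3 = 53·36·10 = 19080; M3M4 = 36·10·45 = 16200.
Length 3: M1..M3: k=1: 0+19080+65·53·10=53530; k=2: 124020+0+65·36·10=147420 → min 53530 | M2..M4: k=2: 0+16200+53·36·45=102060; k=3: 19080+0+53·10·45=42930 → min 42930.
Top-level splits: k=1: (M1..M1)·(M2..M4) → 0+42930+65·53·45 = 197955; k=2: (M1..M2)·(M3..M4) → 124020+16200+65·36·45 = 245520; k=3: (M1..M3)·(M4..M4) → 53530+0+65·10·45 = 82780.
Best split is after M3, i.e. k = 3.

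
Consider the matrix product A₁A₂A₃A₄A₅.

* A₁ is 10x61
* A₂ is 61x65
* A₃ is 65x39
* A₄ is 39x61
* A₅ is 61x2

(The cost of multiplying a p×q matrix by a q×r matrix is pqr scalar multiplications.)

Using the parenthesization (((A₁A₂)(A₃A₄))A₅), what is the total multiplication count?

(A₁A₂): 10×61 by 61×65 → 10×65, cost 10·61·65 = 39650
(A₃A₄): 65×39 by 39×61 → 65×61, cost 65·39·61 = 154635
((A₁A₂)(A₃A₄)): 10×65 by 65×61 → 10×61, cost 10·65·61 = 39650; cumulative 233935
(((A₁A₂)(A₃A₄))A₅): 10×61 by 61×2 → 10×2, cost 10·61·2 = 1220; cumulative 235155
Total: 235155 scalar multiplications.

235155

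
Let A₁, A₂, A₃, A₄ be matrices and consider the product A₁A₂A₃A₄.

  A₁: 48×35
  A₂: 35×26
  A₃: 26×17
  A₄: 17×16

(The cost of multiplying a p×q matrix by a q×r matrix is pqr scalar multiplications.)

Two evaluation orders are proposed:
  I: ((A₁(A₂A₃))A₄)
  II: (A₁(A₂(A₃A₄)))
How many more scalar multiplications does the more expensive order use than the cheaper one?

8574

Order I = ((A₁(A₂A₃))A₄): (A₂A₃): 35×26 by 26×17 → 35×17, cost 35·26·17 = 15470; (A₁(A₂A₃)): 48×35 by 35×17 → 48×17, cost 48·35·17 = 28560; cumulative 44030; ((A₁(A₂A₃))A₄): 48×17 by 17×16 → 48×16, cost 48·17·16 = 13056; cumulative 57086. Total 57086.
Order II = (A₁(A₂(A₃A₄))): (A₃A₄): 26×17 by 17×16 → 26×16, cost 26·17·16 = 7072; (A₂(A₃A₄)): 35×26 by 26×16 → 35×16, cost 35·26·16 = 14560; cumulative 21632; (A₁(A₂(A₃A₄))): 48×35 by 35×16 → 48×16, cost 48·35·16 = 26880; cumulative 48512. Total 48512.
Difference: |57086 − 48512| = 8574.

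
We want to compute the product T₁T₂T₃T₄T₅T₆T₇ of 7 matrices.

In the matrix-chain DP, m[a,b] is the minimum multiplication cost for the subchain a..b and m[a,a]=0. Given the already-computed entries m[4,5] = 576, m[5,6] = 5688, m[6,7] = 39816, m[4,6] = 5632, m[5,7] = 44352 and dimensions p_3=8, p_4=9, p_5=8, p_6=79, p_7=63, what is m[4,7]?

44424

m[4,7] = min over k∈[4,6] of m[4,k]+m[k+1,7]+p_{3}·p_k·p_{7}.
k=4: 0 + 44352 + 8·9·63 = 48888; k=5: 576 + 39816 + 8·8·63 = 44424; k=6: 5632 + 0 + 8·79·63 = 45448.
Minimum: 44424 at k=5.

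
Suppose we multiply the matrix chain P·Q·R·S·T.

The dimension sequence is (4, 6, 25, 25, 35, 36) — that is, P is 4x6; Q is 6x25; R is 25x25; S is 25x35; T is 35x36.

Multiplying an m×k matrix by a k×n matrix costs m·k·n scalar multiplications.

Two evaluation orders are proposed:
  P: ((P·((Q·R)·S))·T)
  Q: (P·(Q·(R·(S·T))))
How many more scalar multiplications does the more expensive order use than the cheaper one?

Order P = ((P·((Q·R)·S))·T): (Q·R): 6×25 by 25×25 → 6×25, cost 6·25·25 = 3750; ((Q·R)·S): 6×25 by 25×35 → 6×35, cost 6·25·35 = 5250; cumulative 9000; (P·((Q·R)·S)): 4×6 by 6×35 → 4×35, cost 4·6·35 = 840; cumulative 9840; ((P·((Q·R)·S))·T): 4×35 by 35×36 → 4×36, cost 4·35·36 = 5040; cumulative 14880. Total 14880.
Order Q = (P·(Q·(R·(S·T)))): (S·T): 25×35 by 35×36 → 25×36, cost 25·35·36 = 31500; (R·(S·T)): 25×25 by 25×36 → 25×36, cost 25·25·36 = 22500; cumulative 54000; (Q·(R·(S·T))): 6×25 by 25×36 → 6×36, cost 6·25·36 = 5400; cumulative 59400; (P·(Q·(R·(S·T)))): 4×6 by 6×36 → 4×36, cost 4·6·36 = 864; cumulative 60264. Total 60264.
Difference: |14880 − 60264| = 45384.

45384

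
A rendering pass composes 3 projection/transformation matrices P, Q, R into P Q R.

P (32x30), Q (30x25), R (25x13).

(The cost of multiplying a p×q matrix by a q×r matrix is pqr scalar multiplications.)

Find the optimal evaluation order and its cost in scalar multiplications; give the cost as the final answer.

22230

(P (Q R)): cost 22230.
((P Q) R): cost 34400.
Optimal: (P (Q R)) with cost 22230.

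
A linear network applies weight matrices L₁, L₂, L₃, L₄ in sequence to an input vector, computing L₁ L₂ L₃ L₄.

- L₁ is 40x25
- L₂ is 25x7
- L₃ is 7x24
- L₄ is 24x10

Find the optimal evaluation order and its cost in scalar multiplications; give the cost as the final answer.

11480

Adjacent pairs: L₁L₂ = 40·25·7 = 7000; L₂L₃ = 25·7·24 = 4200; L₃L₄ = 7·24·10 = 1680.
Length 3: L₁..L₃: k=1: 0+4200+40·25·24=28200; k=2: 7000+0+40·7·24=13720 → min 13720 | L₂..L₄: k=2: 0+1680+25·7·10=3430; k=3: 4200+0+25·24·10=10200 → min 3430.
Length 4: L₁..L₄: k=1: 0+3430+40·25·10=13430; k=2: 7000+1680+40·7·10=11480; k=3: 13720+0+40·24·10=23320 → min 11480.
Optimal parenthesization: ((L₁ L₂) (L₃ L₄)) with cost 11480.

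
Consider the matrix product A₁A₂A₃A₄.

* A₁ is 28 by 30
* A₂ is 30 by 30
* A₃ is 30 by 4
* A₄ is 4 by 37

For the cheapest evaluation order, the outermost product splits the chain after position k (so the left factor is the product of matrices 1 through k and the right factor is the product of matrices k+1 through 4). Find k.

Adjacent pairs: A₁A₂ = 28·30·30 = 25200; A₂A₃ = 30·30·4 = 3600; A₃A₄ = 30·4·37 = 4440.
Length 3: A₁..A₃: k=1: 0+3600+28·30·4=6960; k=2: 25200+0+28·30·4=28560 → min 6960 | A₂..A₄: k=2: 0+4440+30·30·37=37740; k=3: 3600+0+30·4·37=8040 → min 8040.
Top-level splits: k=1: (A₁..A₁)·(A₂..A₄) → 0+8040+28·30·37 = 39120; k=2: (A₁..A₂)·(A₃..A₄) → 25200+4440+28·30·37 = 60720; k=3: (A₁..A₃)·(A₄..A₄) → 6960+0+28·4·37 = 11104.
Best split is after A₃, i.e. k = 3.

3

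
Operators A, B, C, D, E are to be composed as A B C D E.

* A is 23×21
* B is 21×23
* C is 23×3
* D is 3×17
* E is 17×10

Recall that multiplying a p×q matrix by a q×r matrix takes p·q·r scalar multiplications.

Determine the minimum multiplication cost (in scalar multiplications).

Adjacent pairs: AB = 23·21·23 = 11109; BC = 21·23·3 = 1449; CD = 23·3·17 = 1173; DE = 3·17·10 = 510.
Length 3: A..C: k=1: 0+1449+23·21·3=2898; k=2: 11109+0+23·23·3=12696 → min 2898 | B..D: k=2: 0+1173+21·23·17=9384; k=3: 1449+0+21·3·17=2520 → min 2520 | C..E: k=3: 0+510+23·3·10=1200; k=4: 1173+0+23·17·10=5083 → min 1200.
Length 4: A..D: k=1: 0+2520+23·21·17=10731; k=2: 11109+1173+23·23·17=21275; k=3: 2898+0+23·3·17=4071 → min 4071 | B..E: k=2: 0+1200+21·23·10=6030; k=3: 1449+510+21·3·10=2589; k=4: 2520+0+21·17·10=6090 → min 2589.
Length 5: A..E: k=1: 0+2589+23·21·10=7419; k=2: 11109+1200+23·23·10=17599; k=3: 2898+510+23·3·10=4098; k=4: 4071+0+23·17·10=7981 → min 4098.
Optimal order: ((A (B C)) (D E)) with cost 4098.

4098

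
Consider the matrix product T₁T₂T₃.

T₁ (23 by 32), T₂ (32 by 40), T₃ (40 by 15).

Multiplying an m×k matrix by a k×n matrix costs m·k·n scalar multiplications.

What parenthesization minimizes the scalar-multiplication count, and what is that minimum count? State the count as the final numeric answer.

(T₁(T₂T₃)): cost 30240.
((T₁T₂)T₃): cost 43240.
Optimal: (T₁(T₂T₃)) with cost 30240.

30240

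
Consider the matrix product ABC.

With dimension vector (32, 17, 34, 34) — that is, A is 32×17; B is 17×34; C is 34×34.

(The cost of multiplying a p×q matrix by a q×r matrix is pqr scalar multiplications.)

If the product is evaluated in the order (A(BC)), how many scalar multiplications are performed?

(BC): 17×34 by 34×34 → 17×34, cost 17·34·34 = 19652
(A(BC)): 32×17 by 17×34 → 32×34, cost 32·17·34 = 18496; cumulative 38148
Total: 38148 scalar multiplications.

38148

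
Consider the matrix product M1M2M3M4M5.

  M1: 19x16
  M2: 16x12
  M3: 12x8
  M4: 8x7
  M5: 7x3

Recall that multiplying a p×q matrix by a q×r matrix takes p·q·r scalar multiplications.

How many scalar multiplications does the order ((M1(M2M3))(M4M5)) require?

(M2M3): 16×12 by 12×8 → 16×8, cost 16·12·8 = 1536
(M1(M2M3)): 19×16 by 16×8 → 19×8, cost 19·16·8 = 2432; cumulative 3968
(M4M5): 8×7 by 7×3 → 8×3, cost 8·7·3 = 168
((M1(M2M3))(M4M5)): 19×8 by 8×3 → 19×3, cost 19·8·3 = 456; cumulative 4592
Total: 4592 scalar multiplications.

4592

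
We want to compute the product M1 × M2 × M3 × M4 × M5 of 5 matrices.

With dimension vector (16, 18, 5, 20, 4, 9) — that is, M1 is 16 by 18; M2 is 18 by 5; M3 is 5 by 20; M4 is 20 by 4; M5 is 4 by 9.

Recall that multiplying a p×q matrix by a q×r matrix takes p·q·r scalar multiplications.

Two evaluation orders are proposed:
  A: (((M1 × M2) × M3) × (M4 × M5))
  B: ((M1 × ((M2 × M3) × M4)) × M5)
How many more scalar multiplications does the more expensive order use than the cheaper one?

1672

Order A = (((M1 × M2) × M3) × (M4 × M5)): (M1 × M2): 16×18 by 18×5 → 16×5, cost 16·18·5 = 1440; ((M1 × M2) × M3): 16×5 by 5×20 → 16×20, cost 16·5·20 = 1600; cumulative 3040; (M4 × M5): 20×4 by 4×9 → 20×9, cost 20·4·9 = 720; (((M1 × M2) × M3) × (M4 × M5)): 16×20 by 20×9 → 16×9, cost 16·20·9 = 2880; cumulative 6640. Total 6640.
Order B = ((M1 × ((M2 × M3) × M4)) × M5): (M2 × M3): 18×5 by 5×20 → 18×20, cost 18·5·20 = 1800; ((M2 × M3) × M4): 18×20 by 20×4 → 18×4, cost 18·20·4 = 1440; cumulative 3240; (M1 × ((M2 × M3) × M4)): 16×18 by 18×4 → 16×4, cost 16·18·4 = 1152; cumulative 4392; ((M1 × ((M2 × M3) × M4)) × M5): 16×4 by 4×9 → 16×9, cost 16·4·9 = 576; cumulative 4968. Total 4968.
Difference: |6640 − 4968| = 1672.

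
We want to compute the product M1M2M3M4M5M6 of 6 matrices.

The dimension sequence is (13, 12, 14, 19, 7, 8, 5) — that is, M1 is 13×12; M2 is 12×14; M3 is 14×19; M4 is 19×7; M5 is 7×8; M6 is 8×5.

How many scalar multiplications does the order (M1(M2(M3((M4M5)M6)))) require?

(M4M5): 19×7 by 7×8 → 19×8, cost 19·7·8 = 1064
((M4M5)M6): 19×8 by 8×5 → 19×5, cost 19·8·5 = 760; cumulative 1824
(M3((M4M5)M6)): 14×19 by 19×5 → 14×5, cost 14·19·5 = 1330; cumulative 3154
(M2(M3((M4M5)M6))): 12×14 by 14×5 → 12×5, cost 12·14·5 = 840; cumulative 3994
(M1(M2(M3((M4M5)M6)))): 13×12 by 12×5 → 13×5, cost 13·12·5 = 780; cumulative 4774
Total: 4774 scalar multiplications.

4774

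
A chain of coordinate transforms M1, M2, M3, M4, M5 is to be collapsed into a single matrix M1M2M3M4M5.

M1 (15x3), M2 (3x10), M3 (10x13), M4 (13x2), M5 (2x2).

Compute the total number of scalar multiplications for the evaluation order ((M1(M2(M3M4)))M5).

(M3M4): 10×13 by 13×2 → 10×2, cost 10·13·2 = 260
(M2(M3M4)): 3×10 by 10×2 → 3×2, cost 3·10·2 = 60; cumulative 320
(M1(M2(M3M4))): 15×3 by 3×2 → 15×2, cost 15·3·2 = 90; cumulative 410
((M1(M2(M3M4)))M5): 15×2 by 2×2 → 15×2, cost 15·2·2 = 60; cumulative 470
Total: 470 scalar multiplications.

470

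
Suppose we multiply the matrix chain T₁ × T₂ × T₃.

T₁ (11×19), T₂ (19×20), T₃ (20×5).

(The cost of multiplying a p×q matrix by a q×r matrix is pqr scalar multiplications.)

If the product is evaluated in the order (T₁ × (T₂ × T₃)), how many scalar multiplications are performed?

(T₂ × T₃): 19×20 by 20×5 → 19×5, cost 19·20·5 = 1900
(T₁ × (T₂ × T₃)): 11×19 by 19×5 → 11×5, cost 11·19·5 = 1045; cumulative 2945
Total: 2945 scalar multiplications.

2945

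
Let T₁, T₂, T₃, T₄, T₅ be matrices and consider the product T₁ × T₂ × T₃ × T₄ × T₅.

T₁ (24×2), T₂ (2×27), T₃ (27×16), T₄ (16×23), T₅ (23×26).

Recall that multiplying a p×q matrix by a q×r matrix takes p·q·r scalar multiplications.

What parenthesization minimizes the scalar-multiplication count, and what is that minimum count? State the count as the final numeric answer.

Adjacent pairs: T₁T₂ = 24·2·27 = 1296; T₂T₃ = 2·27·16 = 864; T₃T₄ = 27·16·23 = 9936; T₄T₅ = 16·23·26 = 9568.
Length 3: T₁..T₃: k=1: 0+864+24·2·16=1632; k=2: 1296+0+24·27·16=11664 → min 1632 | T₂..T₄: k=2: 0+9936+2·27·23=11178; k=3: 864+0+2·16·23=1600 → min 1600 | T₃..T₅: k=3: 0+9568+27·16·26=20800; k=4: 9936+0+27·23·26=26082 → min 20800.
Length 4: T₁..T₄: k=1: 0+1600+24·2·23=2704; k=2: 1296+9936+24·27·23=26136; k=3: 1632+0+24·16·23=10464 → min 2704 | T₂..T₅: k=2: 0+20800+2·27·26=22204; k=3: 864+9568+2·16·26=11264; k=4: 1600+0+2·23·26=2796 → min 2796.
Length 5: T₁..T₅: k=1: 0+2796+24·2·26=4044; k=2: 1296+20800+24·27·26=38944; k=3: 1632+9568+24·16·26=21184; k=4: 2704+0+24·23·26=17056 → min 4044.
Optimal parenthesization: (T₁ × (((T₂ × T₃) × T₄) × T₅)) with cost 4044.

4044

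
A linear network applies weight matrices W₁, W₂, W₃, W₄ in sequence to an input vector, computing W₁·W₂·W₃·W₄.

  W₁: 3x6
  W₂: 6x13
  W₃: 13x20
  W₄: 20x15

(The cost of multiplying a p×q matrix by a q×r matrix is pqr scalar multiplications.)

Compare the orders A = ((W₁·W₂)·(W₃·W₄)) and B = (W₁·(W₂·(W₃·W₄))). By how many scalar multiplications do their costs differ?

Order A = ((W₁·W₂)·(W₃·W₄)): (W₁·W₂): 3×6 by 6×13 → 3×13, cost 3·6·13 = 234; (W₃·W₄): 13×20 by 20×15 → 13×15, cost 13·20·15 = 3900; ((W₁·W₂)·(W₃·W₄)): 3×13 by 13×15 → 3×15, cost 3·13·15 = 585; cumulative 4719. Total 4719.
Order B = (W₁·(W₂·(W₃·W₄))): (W₃·W₄): 13×20 by 20×15 → 13×15, cost 13·20·15 = 3900; (W₂·(W₃·W₄)): 6×13 by 13×15 → 6×15, cost 6·13·15 = 1170; cumulative 5070; (W₁·(W₂·(W₃·W₄))): 3×6 by 6×15 → 3×15, cost 3·6·15 = 270; cumulative 5340. Total 5340.
Difference: |4719 − 5340| = 621.

621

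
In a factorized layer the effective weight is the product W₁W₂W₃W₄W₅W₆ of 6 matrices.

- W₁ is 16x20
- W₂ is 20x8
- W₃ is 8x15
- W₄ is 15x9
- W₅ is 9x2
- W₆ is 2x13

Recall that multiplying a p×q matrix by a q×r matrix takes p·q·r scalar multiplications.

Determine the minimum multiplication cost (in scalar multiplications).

1886

Adjacent pairs: W₁W₂ = 16·20·8 = 2560; W₂W₃ = 20·8·15 = 2400; W₃W₄ = 8·15·9 = 1080; W₄W₅ = 15·9·2 = 270; W₅W₆ = 9·2·13 = 234.
Length 3: W₁..W₃: k=1: 0+2400+16·20·15=7200; k=2: 2560+0+16·8·15=4480 → min 4480 | W₂..W₄: k=2: 0+1080+20·8·9=2520; k=3: 2400+0+20·15·9=5100 → min 2520 | W₃..W₅: k=3: 0+270+8·15·2=510; k=4: 1080+0+8·9·2=1224 → min 510 | W₄..W₆: k=4: 0+234+15·9·13=1989; k=5: 270+0+15·2·13=660 → min 660.
Length 4: W₁..W₄: k=1: 0+2520+16·20·9=5400; k=2: 2560+1080+16·8·9=4792; k=3: 4480+0+16·15·9=6640 → min 4792 | W₂..W₅: k=2: 0+510+20·8·2=830; k=3: 2400+270+20·15·2=3270; k=4: 2520+0+20·9·2=2880 → min 830 | W₃..W₆: k=3: 0+660+8·15·13=2220; k=4: 1080+234+8·9·13=2250; k=5: 510+0+8·2·13=718 → min 718.
Length 5: W₁..W₅: k=1: 0+830+16·20·2=1470; k=2: 2560+510+16·8·2=3326; k=3: 4480+270+16·15·2=5230; k=4: 4792+0+16·9·2=5080 → min 1470 | W₂..W₆: k=2: 0+718+20·8·13=2798; k=3: 2400+660+20·15·13=6960; k=4: 2520+234+20·9·13=5094; k=5: 830+0+20·2·13=1350 → min 1350.
Length 6: W₁..W₆: k=1: 0+1350+16·20·13=5510; k=2: 2560+718+16·8·13=4942; k=3: 4480+660+16·15·13=8260; k=4: 4792+234+16·9·13=6898; k=5: 1470+0+16·2·13=1886 → min 1886.
Optimal order: ((W₁(W₂(W₃(W₄W₅))))W₆) with cost 1886.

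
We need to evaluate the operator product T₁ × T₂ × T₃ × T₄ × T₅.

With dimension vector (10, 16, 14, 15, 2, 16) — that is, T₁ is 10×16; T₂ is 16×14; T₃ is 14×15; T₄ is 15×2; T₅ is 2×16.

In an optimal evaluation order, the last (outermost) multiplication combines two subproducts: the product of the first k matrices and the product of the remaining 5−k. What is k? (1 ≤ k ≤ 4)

4

Adjacent pairs: T₁T₂ = 10·16·14 = 2240; T₂T₃ = 16·14·15 = 3360; T₃T₄ = 14·15·2 = 420; T₄T₅ = 15·2·16 = 480.
Length 3: T₁..T₃: k=1: 0+3360+10·16·15=5760; k=2: 2240+0+10·14·15=4340 → min 4340 | T₂..T₄: k=2: 0+420+16·14·2=868; k=3: 3360+0+16·15·2=3840 → min 868 | T₃..T₅: k=3: 0+480+14·15·16=3840; k=4: 420+0+14·2·16=868 → min 868.
Length 4: T₁..T₄: k=1: 0+868+10·16·2=1188; k=2: 2240+420+10·14·2=2940; k=3: 4340+0+10·15·2=4640 → min 1188 | T₂..T₅: k=2: 0+868+16·14·16=4452; k=3: 3360+480+16·15·16=7680; k=4: 868+0+16·2·16=1380 → min 1380.
Top-level splits: k=1: (T₁..T₁)·(T₂..T₅) → 0+1380+10·16·16 = 3940; k=2: (T₁..T₂)·(T₃..T₅) → 2240+868+10·14·16 = 5348; k=3: (T₁..T₃)·(T₄..T₅) → 4340+480+10·15·16 = 7220; k=4: (T₁..T₄)·(T₅..T₅) → 1188+0+10·2·16 = 1508.
Best split is after T₄, i.e. k = 4.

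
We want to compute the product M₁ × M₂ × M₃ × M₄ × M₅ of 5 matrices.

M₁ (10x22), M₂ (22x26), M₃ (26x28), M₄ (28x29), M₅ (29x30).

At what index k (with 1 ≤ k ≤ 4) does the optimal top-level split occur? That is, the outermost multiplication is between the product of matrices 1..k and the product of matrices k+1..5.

4

Adjacent pairs: M₁M₂ = 10·22·26 = 5720; M₂M₃ = 22·26·28 = 16016; M₃M₄ = 26·28·29 = 21112; M₄M₅ = 28·29·30 = 24360.
Length 3: M₁..M₃: k=1: 0+16016+10·22·28=22176; k=2: 5720+0+10·26·28=13000 → min 13000 | M₂..M₄: k=2: 0+21112+22·26·29=37700; k=3: 16016+0+22·28·29=33880 → min 33880 | M₃..M₅: k=3: 0+24360+26·28·30=46200; k=4: 21112+0+26·29·30=43732 → min 43732.
Length 4: M₁..M₄: k=1: 0+33880+10·22·29=40260; k=2: 5720+21112+10·26·29=34372; k=3: 13000+0+10·28·29=21120 → min 21120 | M₂..M₅: k=2: 0+43732+22·26·30=60892; k=3: 16016+24360+22·28·30=58856; k=4: 33880+0+22·29·30=53020 → min 53020.
Top-level splits: k=1: (M₁..M₁)·(M₂..M₅) → 0+53020+10·22·30 = 59620; k=2: (M₁..M₂)·(M₃..M₅) → 5720+43732+10·26·30 = 57252; k=3: (M₁..M₃)·(M₄..M₅) → 13000+24360+10·28·30 = 45760; k=4: (M₁..M₄)·(M₅..M₅) → 21120+0+10·29·30 = 29820.
Best split is after M₄, i.e. k = 4.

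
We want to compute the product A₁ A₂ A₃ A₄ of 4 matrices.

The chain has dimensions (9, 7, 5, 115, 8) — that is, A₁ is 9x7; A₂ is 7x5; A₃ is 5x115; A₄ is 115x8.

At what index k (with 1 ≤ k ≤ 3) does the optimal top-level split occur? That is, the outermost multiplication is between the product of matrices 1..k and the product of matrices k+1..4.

Adjacent pairs: A₁A₂ = 9·7·5 = 315; A₂A₃ = 7·5·115 = 4025; A₃A₄ = 5·115·8 = 4600.
Length 3: A₁..A₃: k=1: 0+4025+9·7·115=11270; k=2: 315+0+9·5·115=5490 → min 5490 | A₂..A₄: k=2: 0+4600+7·5·8=4880; k=3: 4025+0+7·115·8=10465 → min 4880.
Top-level splits: k=1: (A₁..A₁)·(A₂..A₄) → 0+4880+9·7·8 = 5384; k=2: (A₁..A₂)·(A₃..A₄) → 315+4600+9·5·8 = 5275; k=3: (A₁..A₃)·(A₄..A₄) → 5490+0+9·115·8 = 13770.
Best split is after A₂, i.e. k = 2.

2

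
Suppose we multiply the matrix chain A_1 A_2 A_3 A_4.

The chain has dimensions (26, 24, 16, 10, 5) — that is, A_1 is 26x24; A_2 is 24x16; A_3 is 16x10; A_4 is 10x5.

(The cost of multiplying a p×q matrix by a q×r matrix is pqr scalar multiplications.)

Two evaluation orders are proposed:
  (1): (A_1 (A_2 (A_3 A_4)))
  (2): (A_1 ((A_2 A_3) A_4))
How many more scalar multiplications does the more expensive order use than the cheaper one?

2320

Order (1) = (A_1 (A_2 (A_3 A_4))): (A_3 A_4): 16×10 by 10×5 → 16×5, cost 16·10·5 = 800; (A_2 (A_3 A_4)): 24×16 by 16×5 → 24×5, cost 24·16·5 = 1920; cumulative 2720; (A_1 (A_2 (A_3 A_4))): 26×24 by 24×5 → 26×5, cost 26·24·5 = 3120; cumulative 5840. Total 5840.
Order (2) = (A_1 ((A_2 A_3) A_4)): (A_2 A_3): 24×16 by 16×10 → 24×10, cost 24·16·10 = 3840; ((A_2 A_3) A_4): 24×10 by 10×5 → 24×5, cost 24·10·5 = 1200; cumulative 5040; (A_1 ((A_2 A_3) A_4)): 26×24 by 24×5 → 26×5, cost 26·24·5 = 3120; cumulative 8160. Total 8160.
Difference: |5840 − 8160| = 2320.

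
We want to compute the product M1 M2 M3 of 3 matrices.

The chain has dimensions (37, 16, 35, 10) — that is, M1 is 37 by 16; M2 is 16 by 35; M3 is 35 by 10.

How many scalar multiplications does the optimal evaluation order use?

11520

Order (M1 (M2 M3)): (M2 M3): 16×35 by 35×10 → 16×10, cost 16·35·10 = 5600; (M1 (M2 M3)): 37×16 by 16×10 → 37×10, cost 37·16·10 = 5920; cumulative 11520. Total 11520.
Order ((M1 M2) M3): (M1 M2): 37×16 by 16×35 → 37×35, cost 37·16·35 = 20720; ((M1 M2) M3): 37×35 by 35×10 → 37×10, cost 37·35·10 = 12950; cumulative 33670. Total 33670.
Minimum: 11520.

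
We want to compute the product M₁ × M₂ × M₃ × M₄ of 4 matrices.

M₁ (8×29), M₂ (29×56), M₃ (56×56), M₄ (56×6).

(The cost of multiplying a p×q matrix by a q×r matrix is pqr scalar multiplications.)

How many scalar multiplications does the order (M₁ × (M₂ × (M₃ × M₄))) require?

29952

(M₃ × M₄): 56×56 by 56×6 → 56×6, cost 56·56·6 = 18816
(M₂ × (M₃ × M₄)): 29×56 by 56×6 → 29×6, cost 29·56·6 = 9744; cumulative 28560
(M₁ × (M₂ × (M₃ × M₄))): 8×29 by 29×6 → 8×6, cost 8·29·6 = 1392; cumulative 29952
Total: 29952 scalar multiplications.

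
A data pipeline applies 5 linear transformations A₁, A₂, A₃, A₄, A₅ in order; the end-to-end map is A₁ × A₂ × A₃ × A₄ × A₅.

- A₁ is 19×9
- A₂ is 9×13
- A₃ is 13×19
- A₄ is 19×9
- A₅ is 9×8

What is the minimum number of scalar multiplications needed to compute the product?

5292

Adjacent pairs: A₁A₂ = 19·9·13 = 2223; A₂A₃ = 9·13·19 = 2223; A₃A₄ = 13·19·9 = 2223; A₄A₅ = 19·9·8 = 1368.
Length 3: A₁..A₃: k=1: 0+2223+19·9·19=5472; k=2: 2223+0+19·13·19=6916 → min 5472 | A₂..A₄: k=2: 0+2223+9·13·9=3276; k=3: 2223+0+9·19·9=3762 → min 3276 | A₃..A₅: k=3: 0+1368+13·19·8=3344; k=4: 2223+0+13·9·8=3159 → min 3159.
Length 4: A₁..A₄: k=1: 0+3276+19·9·9=4815; k=2: 2223+2223+19·13·9=6669; k=3: 5472+0+19·19·9=8721 → min 4815 | A₂..A₅: k=2: 0+3159+9·13·8=4095; k=3: 2223+1368+9·19·8=4959; k=4: 3276+0+9·9·8=3924 → min 3924.
Length 5: A₁..A₅: k=1: 0+3924+19·9·8=5292; k=2: 2223+3159+19·13·8=7358; k=3: 5472+1368+19·19·8=9728; k=4: 4815+0+19·9·8=6183 → min 5292.
Optimal order: (A₁ × ((A₂ × (A₃ × A₄)) × A₅)) with cost 5292.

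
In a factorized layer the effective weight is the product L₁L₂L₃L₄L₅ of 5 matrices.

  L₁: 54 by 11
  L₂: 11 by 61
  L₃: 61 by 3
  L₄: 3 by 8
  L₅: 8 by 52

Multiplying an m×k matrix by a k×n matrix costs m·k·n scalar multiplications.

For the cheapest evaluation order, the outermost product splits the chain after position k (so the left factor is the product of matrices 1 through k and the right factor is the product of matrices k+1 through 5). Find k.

3

Adjacent pairs: L₁L₂ = 54·11·61 = 36234; L₂L₃ = 11·61·3 = 2013; L₃L₄ = 61·3·8 = 1464; L₄L₅ = 3·8·52 = 1248.
Length 3: L₁..L₃: k=1: 0+2013+54·11·3=3795; k=2: 36234+0+54·61·3=46116 → min 3795 | L₂..L₄: k=2: 0+1464+11·61·8=6832; k=3: 2013+0+11·3·8=2277 → min 2277 | L₃..L₅: k=3: 0+1248+61·3·52=10764; k=4: 1464+0+61·8·52=26840 → min 10764.
Length 4: L₁..L₄: k=1: 0+2277+54·11·8=7029; k=2: 36234+1464+54·61·8=64050; k=3: 3795+0+54·3·8=5091 → min 5091 | L₂..L₅: k=2: 0+10764+11·61·52=45656; k=3: 2013+1248+11·3·52=4977; k=4: 2277+0+11·8·52=6853 → min 4977.
Top-level splits: k=1: (L₁..L₁)·(L₂..L₅) → 0+4977+54·11·52 = 35865; k=2: (L₁..L₂)·(L₃..L₅) → 36234+10764+54·61·52 = 218286; k=3: (L₁..L₃)·(L₄..L₅) → 3795+1248+54·3·52 = 13467; k=4: (L₁..L₄)·(L₅..L₅) → 5091+0+54·8·52 = 27555.
Best split is after L₃, i.e. k = 3.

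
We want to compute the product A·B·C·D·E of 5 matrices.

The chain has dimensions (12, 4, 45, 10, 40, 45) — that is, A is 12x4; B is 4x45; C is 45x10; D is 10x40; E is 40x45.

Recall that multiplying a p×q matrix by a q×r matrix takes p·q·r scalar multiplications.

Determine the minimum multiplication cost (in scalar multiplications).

12760

Adjacent pairs: AB = 12·4·45 = 2160; BC = 4·45·10 = 1800; CD = 45·10·40 = 18000; DE = 10·40·45 = 18000.
Length 3: A..C: k=1: 0+1800+12·4·10=2280; k=2: 2160+0+12·45·10=7560 → min 2280 | B..D: k=2: 0+18000+4·45·40=25200; k=3: 1800+0+4·10·40=3400 → min 3400 | C..E: k=3: 0+18000+45·10·45=38250; k=4: 18000+0+45·40·45=99000 → min 38250.
Length 4: A..D: k=1: 0+3400+12·4·40=5320; k=2: 2160+18000+12·45·40=41760; k=3: 2280+0+12·10·40=7080 → min 5320 | B..E: k=2: 0+38250+4·45·45=46350; k=3: 1800+18000+4·10·45=21600; k=4: 3400+0+4·40·45=10600 → min 10600.
Length 5: A..E: k=1: 0+10600+12·4·45=12760; k=2: 2160+38250+12·45·45=64710; k=3: 2280+18000+12·10·45=25680; k=4: 5320+0+12·40·45=26920 → min 12760.
Optimal order: (A·(((B·C)·D)·E)) with cost 12760.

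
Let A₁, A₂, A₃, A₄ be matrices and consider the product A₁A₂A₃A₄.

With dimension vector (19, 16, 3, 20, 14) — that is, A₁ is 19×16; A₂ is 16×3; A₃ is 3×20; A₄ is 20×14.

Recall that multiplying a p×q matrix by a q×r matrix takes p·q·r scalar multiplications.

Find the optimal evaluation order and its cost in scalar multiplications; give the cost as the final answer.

2550

Adjacent pairs: A₁A₂ = 19·16·3 = 912; A₂A₃ = 16·3·20 = 960; A₃A₄ = 3·20·14 = 840.
Length 3: A₁..A₃: k=1: 0+960+19·16·20=7040; k=2: 912+0+19·3·20=2052 → min 2052 | A₂..A₄: k=2: 0+840+16·3·14=1512; k=3: 960+0+16·20·14=5440 → min 1512.
Length 4: A₁..A₄: k=1: 0+1512+19·16·14=5768; k=2: 912+840+19·3·14=2550; k=3: 2052+0+19·20·14=7372 → min 2550.
Optimal parenthesization: ((A₁A₂)(A₃A₄)) with cost 2550.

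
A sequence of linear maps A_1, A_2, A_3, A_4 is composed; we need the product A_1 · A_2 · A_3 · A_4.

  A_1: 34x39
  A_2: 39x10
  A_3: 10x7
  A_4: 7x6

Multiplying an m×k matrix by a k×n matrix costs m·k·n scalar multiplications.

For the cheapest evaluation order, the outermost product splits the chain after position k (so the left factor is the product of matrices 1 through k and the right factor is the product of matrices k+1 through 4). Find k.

Adjacent pairs: A_1A_2 = 34·39·10 = 13260; A_2A_3 = 39·10·7 = 2730; A_3A_4 = 10·7·6 = 420.
Length 3: A_1..A_3: k=1: 0+2730+34·39·7=12012; k=2: 13260+0+34·10·7=15640 → min 12012 | A_2..A_4: k=2: 0+420+39·10·6=2760; k=3: 2730+0+39·7·6=4368 → min 2760.
Top-level splits: k=1: (A_1..A_1)·(A_2..A_4) → 0+2760+34·39·6 = 10716; k=2: (A_1..A_2)·(A_3..A_4) → 13260+420+34·10·6 = 15720; k=3: (A_1..A_3)·(A_4..A_4) → 12012+0+34·7·6 = 13440.
Best split is after A_1, i.e. k = 1.

1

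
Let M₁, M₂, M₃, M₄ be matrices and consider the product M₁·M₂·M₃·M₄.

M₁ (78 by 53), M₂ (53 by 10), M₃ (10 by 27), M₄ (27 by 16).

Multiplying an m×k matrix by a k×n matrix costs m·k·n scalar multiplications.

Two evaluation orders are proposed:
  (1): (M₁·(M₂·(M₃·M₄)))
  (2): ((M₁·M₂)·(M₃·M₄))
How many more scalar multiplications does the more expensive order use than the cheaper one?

Order (1) = (M₁·(M₂·(M₃·M₄))): (M₃·M₄): 10×27 by 27×16 → 10×16, cost 10·27·16 = 4320; (M₂·(M₃·M₄)): 53×10 by 10×16 → 53×16, cost 53·10·16 = 8480; cumulative 12800; (M₁·(M₂·(M₃·M₄))): 78×53 by 53×16 → 78×16, cost 78·53·16 = 66144; cumulative 78944. Total 78944.
Order (2) = ((M₁·M₂)·(M₃·M₄)): (M₁·M₂): 78×53 by 53×10 → 78×10, cost 78·53·10 = 41340; (M₃·M₄): 10×27 by 27×16 → 10×16, cost 10·27·16 = 4320; ((M₁·M₂)·(M₃·M₄)): 78×10 by 10×16 → 78×16, cost 78·10·16 = 12480; cumulative 58140. Total 58140.
Difference: |78944 − 58140| = 20804.

20804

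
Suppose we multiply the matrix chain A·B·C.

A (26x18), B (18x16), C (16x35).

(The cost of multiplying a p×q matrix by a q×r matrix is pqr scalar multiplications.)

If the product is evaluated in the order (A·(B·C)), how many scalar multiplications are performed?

26460

(B·C): 18×16 by 16×35 → 18×35, cost 18·16·35 = 10080
(A·(B·C)): 26×18 by 18×35 → 26×35, cost 26·18·35 = 16380; cumulative 26460
Total: 26460 scalar multiplications.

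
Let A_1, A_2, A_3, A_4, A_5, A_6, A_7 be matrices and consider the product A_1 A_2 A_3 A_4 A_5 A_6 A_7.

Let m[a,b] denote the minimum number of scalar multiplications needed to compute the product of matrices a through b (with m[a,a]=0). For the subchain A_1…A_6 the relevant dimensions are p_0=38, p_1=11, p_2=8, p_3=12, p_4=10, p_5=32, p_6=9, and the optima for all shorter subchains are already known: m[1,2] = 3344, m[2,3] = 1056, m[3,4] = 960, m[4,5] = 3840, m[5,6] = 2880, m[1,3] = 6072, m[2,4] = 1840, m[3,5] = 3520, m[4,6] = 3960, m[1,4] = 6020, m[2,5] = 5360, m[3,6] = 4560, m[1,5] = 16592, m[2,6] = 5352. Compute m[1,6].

9114

m[1,6] = min over k∈[1,5] of m[1,k]+m[k+1,6]+p_{0}·p_k·p_{6}.
k=1: 0 + 5352 + 38·11·9 = 9114; k=2: 3344 + 4560 + 38·8·9 = 10640; k=3: 6072 + 3960 + 38·12·9 = 14136; k=4: 6020 + 2880 + 38·10·9 = 12320; k=5: 16592 + 0 + 38·32·9 = 27536.
Minimum: 9114 at k=1.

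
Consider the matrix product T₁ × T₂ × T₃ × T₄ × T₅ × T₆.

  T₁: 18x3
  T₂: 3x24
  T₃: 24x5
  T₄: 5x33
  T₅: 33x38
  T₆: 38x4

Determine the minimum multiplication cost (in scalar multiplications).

5289

Adjacent pairs: T₁T₂ = 18·3·24 = 1296; T₂T₃ = 3·24·5 = 360; T₃T₄ = 24·5·33 = 3960; T₄T₅ = 5·33·38 = 6270; T₅T₆ = 33·38·4 = 5016.
Length 3: T₁..T₃: k=1: 0+360+18·3·5=630; k=2: 1296+0+18·24·5=3456 → min 630 | T₂..T₄: k=2: 0+3960+3·24·33=6336; k=3: 360+0+3·5·33=855 → min 855 | T₃..T₅: k=3: 0+6270+24·5·38=10830; k=4: 3960+0+24·33·38=34056 → min 10830 | T₄..T₆: k=4: 0+5016+5·33·4=5676; k=5: 6270+0+5·38·4=7030 → min 5676.
Length 4: T₁..T₄: k=1: 0+855+18·3·33=2637; k=2: 1296+3960+18·24·33=19512; k=3: 630+0+18·5·33=3600 → min 2637 | T₂..T₅: k=2: 0+10830+3·24·38=13566; k=3: 360+6270+3·5·38=7200; k=4: 855+0+3·33·38=4617 → min 4617 | T₃..T₆: k=3: 0+5676+24·5·4=6156; k=4: 3960+5016+24·33·4=12144; k=5: 10830+0+24·38·4=14478 → min 6156.
Length 5: T₁..T₅: k=1: 0+4617+18·3·38=6669; k=2: 1296+10830+18·24·38=28542; k=3: 630+6270+18·5·38=10320; k=4: 2637+0+18·33·38=25209 → min 6669 | T₂..T₆: k=2: 0+6156+3·24·4=6444; k=3: 360+5676+3·5·4=6096; k=4: 855+5016+3·33·4=6267; k=5: 4617+0+3·38·4=5073 → min 5073.
Length 6: T₁..T₆: k=1: 0+5073+18·3·4=5289; k=2: 1296+6156+18·24·4=9180; k=3: 630+5676+18·5·4=6666; k=4: 2637+5016+18·33·4=10029; k=5: 6669+0+18·38·4=9405 → min 5289.
Optimal order: (T₁ × ((((T₂ × T₃) × T₄) × T₅) × T₆)) with cost 5289.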